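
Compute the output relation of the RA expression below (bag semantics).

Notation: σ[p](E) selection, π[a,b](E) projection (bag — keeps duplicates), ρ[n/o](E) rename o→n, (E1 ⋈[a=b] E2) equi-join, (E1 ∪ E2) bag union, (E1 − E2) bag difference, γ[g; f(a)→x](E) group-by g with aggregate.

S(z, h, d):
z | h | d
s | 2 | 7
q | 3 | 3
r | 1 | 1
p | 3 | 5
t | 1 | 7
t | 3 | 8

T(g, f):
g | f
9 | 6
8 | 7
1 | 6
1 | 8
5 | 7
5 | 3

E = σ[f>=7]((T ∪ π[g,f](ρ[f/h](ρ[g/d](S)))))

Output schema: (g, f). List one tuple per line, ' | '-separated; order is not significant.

Per-node cardinality:
  T → 6
  S → 6
  ρ[g/d](S) → 6
  ρ[f/h](ρ[g/d](S)) → 6
  π[g,f](ρ[f/h](ρ[g/d](S))) → 6
  (T ∪ π[g,f](ρ[f/h](ρ[g/d](S)))) → 12
  σ[f>=7]((T ∪ π[g,f](ρ[f/h](ρ[g/d](S))))) → 3

== RESULT ==
g | f
1 | 8
5 | 7
8 | 7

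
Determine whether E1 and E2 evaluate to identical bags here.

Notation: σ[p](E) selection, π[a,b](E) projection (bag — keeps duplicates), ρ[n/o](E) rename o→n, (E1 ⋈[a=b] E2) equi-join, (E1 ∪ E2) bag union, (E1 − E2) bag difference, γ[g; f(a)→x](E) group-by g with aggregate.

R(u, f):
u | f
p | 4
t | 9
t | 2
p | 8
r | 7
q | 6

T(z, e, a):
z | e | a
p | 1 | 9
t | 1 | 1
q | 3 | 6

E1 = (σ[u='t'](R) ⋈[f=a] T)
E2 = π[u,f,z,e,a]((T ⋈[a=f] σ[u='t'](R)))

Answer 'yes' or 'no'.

E1 per-node cardinality:
  R → 6
  σ[u='t'](R) → 2
  T → 3
  (σ[u='t'](R) ⋈[f=a] T) → 1
E2 per-node cardinality:
  T → 3
  R → 6
  σ[u='t'](R) → 2
  (T ⋈[a=f] σ[u='t'](R)) → 1
  π[u,f,z,e,a]((T ⋈[a=f] σ[u='t'](R))) → 1

E1 and E2 produce the same multiset:
u | f | z | e | a
t | 9 | p | 1 | 9

yes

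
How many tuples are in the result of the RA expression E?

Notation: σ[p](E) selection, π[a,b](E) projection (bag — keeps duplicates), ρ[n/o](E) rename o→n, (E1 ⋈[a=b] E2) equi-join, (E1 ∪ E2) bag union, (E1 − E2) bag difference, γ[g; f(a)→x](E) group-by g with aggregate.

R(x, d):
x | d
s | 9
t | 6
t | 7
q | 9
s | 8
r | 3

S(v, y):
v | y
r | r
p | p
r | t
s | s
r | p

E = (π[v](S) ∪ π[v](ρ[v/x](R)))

Subexpression sizes:
  S → 5
  π[v](S) → 5
  R → 6
  ρ[v/x](R) → 6
  π[v](ρ[v/x](R)) → 6
  (π[v](S) ∪ π[v](ρ[v/x](R))) → 11

|E| = 11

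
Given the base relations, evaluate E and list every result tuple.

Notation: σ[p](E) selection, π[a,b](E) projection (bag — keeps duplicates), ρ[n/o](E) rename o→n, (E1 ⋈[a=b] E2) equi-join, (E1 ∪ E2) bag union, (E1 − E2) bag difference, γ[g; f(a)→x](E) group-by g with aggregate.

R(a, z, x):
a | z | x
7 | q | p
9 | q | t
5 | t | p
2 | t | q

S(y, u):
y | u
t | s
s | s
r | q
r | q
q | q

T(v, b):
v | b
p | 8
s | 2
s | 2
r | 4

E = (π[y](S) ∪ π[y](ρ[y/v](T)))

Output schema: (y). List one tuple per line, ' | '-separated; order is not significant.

Row counts bottom-up:
  S → 5
  π[y](S) → 5
  T → 4
  ρ[y/v](T) → 4
  π[y](ρ[y/v](T)) → 4
  (π[y](S) ∪ π[y](ρ[y/v](T))) → 9

== RESULT ==
y
p
q
r
r
r
s
s
s
t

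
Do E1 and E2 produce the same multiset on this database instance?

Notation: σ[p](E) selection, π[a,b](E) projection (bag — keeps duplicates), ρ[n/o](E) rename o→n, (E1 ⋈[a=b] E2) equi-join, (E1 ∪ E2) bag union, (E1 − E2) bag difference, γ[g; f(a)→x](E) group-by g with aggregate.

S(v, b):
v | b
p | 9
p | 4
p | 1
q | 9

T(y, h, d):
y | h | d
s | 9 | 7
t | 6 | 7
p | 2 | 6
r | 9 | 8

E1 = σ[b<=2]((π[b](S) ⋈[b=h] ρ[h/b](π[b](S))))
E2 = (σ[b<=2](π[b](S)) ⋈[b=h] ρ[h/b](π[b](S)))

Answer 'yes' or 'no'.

E1 per-node cardinality:
  S → 4
  π[b](S) → 4
  S → 4
  π[b](S) → 4
  ρ[h/b](π[b](S)) → 4
  (π[b](S) ⋈[b=h] ρ[h/b](π[b](S))) → 6
  σ[b<=2]((π[b](S) ⋈[b=h] ρ[h/b](π[b](S)))) → 1
E2 per-node cardinality:
  S → 4
  π[b](S) → 4
  σ[b<=2](π[b](S)) → 1
  S → 4
  π[b](S) → 4
  ρ[h/b](π[b](S)) → 4
  (σ[b<=2](π[b](S)) ⋈[b=h] ρ[h/b](π[b](S))) → 1

E1 and E2 produce the same multiset:
b | h
1 | 1

yes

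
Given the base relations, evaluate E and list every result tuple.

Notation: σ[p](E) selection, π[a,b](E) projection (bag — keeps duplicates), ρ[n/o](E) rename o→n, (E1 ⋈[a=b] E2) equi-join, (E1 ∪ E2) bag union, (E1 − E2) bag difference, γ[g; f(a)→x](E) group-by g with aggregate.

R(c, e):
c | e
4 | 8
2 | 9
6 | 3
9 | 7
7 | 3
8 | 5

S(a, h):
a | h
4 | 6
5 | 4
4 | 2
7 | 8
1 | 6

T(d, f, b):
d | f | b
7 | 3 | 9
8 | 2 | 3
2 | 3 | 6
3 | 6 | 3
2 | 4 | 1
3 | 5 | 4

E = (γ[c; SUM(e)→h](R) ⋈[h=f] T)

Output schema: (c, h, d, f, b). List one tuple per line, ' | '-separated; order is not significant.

Row counts bottom-up:
  R → 6
  γ[c; SUM(e)→h](R) → 6
  T → 6
  (γ[c; SUM(e)→h](R) ⋈[h=f] T) → 5

== RESULT ==
c | h | d | f | b
6 | 3 | 2 | 3 | 6
6 | 3 | 7 | 3 | 9
7 | 3 | 2 | 3 | 6
7 | 3 | 7 | 3 | 9
8 | 5 | 3 | 5 | 4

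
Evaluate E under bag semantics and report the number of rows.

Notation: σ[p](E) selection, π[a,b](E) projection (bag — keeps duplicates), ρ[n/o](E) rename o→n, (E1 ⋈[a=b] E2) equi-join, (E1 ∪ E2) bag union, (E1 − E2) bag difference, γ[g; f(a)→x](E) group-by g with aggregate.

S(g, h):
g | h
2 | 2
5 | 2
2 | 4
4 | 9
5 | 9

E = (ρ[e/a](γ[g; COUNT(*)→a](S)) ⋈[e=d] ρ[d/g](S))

Per-node cardinality:
  S → 5
  γ[g; COUNT(*)→a](S) → 3
  ρ[e/a](γ[g; COUNT(*)→a](S)) → 3
  S → 5
  ρ[d/g](S) → 5
  (ρ[e/a](γ[g; COUNT(*)→a](S)) ⋈[e=d] ρ[d/g](S)) → 4

|E| = 4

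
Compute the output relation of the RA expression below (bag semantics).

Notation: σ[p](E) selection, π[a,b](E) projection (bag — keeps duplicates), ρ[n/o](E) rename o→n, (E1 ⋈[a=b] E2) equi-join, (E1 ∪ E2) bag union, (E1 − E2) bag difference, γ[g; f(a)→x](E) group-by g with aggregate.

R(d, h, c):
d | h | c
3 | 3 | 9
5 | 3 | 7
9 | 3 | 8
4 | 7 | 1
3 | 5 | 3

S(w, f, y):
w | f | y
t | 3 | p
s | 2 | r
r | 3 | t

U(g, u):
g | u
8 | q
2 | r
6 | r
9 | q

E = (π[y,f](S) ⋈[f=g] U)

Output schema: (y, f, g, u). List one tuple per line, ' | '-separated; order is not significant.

Stepwise |·|:
  S → 3
  π[y,f](S) → 3
  U → 4
  (π[y,f](S) ⋈[f=g] U) → 1

== RESULT ==
y | f | g | u
r | 2 | 2 | r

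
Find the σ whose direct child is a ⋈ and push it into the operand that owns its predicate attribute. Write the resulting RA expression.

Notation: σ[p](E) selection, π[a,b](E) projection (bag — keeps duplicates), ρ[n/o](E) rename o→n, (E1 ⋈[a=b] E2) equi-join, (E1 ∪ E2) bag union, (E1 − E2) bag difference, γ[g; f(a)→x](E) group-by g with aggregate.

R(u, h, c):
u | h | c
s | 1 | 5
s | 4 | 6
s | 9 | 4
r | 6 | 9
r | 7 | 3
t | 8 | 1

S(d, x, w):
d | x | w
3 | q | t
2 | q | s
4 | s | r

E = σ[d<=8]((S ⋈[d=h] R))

σ filters on d, owned by the left side.
E' = (σ[d<=8](S) ⋈[d=h] R)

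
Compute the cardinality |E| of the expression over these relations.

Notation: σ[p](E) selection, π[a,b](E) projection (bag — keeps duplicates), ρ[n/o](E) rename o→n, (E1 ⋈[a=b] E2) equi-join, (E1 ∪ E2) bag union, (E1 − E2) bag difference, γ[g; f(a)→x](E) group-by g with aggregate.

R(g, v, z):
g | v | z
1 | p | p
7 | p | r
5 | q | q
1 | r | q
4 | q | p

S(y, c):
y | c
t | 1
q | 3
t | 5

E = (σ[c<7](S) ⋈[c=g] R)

Per-node cardinality:
  S → 3
  σ[c<7](S) → 3
  R → 5
  (σ[c<7](S) ⋈[c=g] R) → 3

|E| = 3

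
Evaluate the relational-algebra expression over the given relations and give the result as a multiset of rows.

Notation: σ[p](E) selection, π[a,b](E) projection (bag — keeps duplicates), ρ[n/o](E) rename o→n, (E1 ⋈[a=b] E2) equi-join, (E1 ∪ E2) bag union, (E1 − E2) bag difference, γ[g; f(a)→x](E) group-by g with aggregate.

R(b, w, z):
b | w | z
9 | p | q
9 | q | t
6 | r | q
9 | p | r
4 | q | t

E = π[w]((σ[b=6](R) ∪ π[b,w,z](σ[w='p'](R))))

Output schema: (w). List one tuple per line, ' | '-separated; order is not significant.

Row counts bottom-up:
  R → 5
  σ[b=6](R) → 1
  R → 5
  σ[w='p'](R) → 2
  π[b,w,z](σ[w='p'](R)) → 2
  (σ[b=6](R) ∪ π[b,w,z](σ[w='p'](R))) → 3
  π[w]((σ[b=6](R) ∪ π[b,w,z](σ[w='p'](R)))) → 3

== RESULT ==
w
p
p
r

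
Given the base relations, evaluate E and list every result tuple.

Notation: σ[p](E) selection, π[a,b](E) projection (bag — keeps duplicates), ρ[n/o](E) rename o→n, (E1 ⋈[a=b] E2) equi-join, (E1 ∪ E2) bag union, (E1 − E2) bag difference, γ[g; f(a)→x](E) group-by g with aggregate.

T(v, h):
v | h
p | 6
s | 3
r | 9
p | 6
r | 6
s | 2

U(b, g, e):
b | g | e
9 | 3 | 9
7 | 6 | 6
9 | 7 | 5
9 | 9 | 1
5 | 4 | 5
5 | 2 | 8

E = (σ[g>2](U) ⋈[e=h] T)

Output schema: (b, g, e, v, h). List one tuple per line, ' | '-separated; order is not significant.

Subexpression sizes:
  U → 6
  σ[g>2](U) → 5
  T → 6
  (σ[g>2](U) ⋈[e=h] T) → 4

== RESULT ==
b | g | e | v | h
7 | 6 | 6 | p | 6
7 | 6 | 6 | p | 6
7 | 6 | 6 | r | 6
9 | 3 | 9 | r | 9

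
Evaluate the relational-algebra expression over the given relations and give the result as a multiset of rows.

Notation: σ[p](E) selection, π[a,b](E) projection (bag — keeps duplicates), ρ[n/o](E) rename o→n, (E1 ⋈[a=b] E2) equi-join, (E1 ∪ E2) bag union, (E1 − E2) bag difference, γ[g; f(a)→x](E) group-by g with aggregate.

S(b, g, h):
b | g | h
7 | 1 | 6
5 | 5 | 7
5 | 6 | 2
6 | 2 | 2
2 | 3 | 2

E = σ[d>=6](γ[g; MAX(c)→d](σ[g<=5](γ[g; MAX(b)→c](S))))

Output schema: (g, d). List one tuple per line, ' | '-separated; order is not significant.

Row counts bottom-up:
  S → 5
  γ[g; MAX(b)→c](S) → 5
  σ[g<=5](γ[g; MAX(b)→c](S)) → 4
  γ[g; MAX(c)→d](σ[g<=5](γ[g; MAX(b)→c](S))) → 4
  σ[d>=6](γ[g; MAX(c)→d](σ[g<=5](γ[g; MAX(b)→c](S)))) → 2

== RESULT ==
g | d
1 | 7
2 | 6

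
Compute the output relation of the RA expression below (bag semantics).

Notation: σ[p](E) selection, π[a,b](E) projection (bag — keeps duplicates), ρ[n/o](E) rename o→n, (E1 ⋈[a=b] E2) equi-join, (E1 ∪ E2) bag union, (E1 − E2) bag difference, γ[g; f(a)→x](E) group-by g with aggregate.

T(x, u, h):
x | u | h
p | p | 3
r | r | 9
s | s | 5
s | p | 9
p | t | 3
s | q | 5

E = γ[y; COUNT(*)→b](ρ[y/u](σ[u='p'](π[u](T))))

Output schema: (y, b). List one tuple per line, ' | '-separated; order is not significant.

Stepwise |·|:
  T → 6
  π[u](T) → 6
  σ[u='p'](π[u](T)) → 2
  ρ[y/u](σ[u='p'](π[u](T))) → 2
  γ[y; COUNT(*)→b](ρ[y/u](σ[u='p'](π[u](T)))) → 1

== RESULT ==
y | b
p | 2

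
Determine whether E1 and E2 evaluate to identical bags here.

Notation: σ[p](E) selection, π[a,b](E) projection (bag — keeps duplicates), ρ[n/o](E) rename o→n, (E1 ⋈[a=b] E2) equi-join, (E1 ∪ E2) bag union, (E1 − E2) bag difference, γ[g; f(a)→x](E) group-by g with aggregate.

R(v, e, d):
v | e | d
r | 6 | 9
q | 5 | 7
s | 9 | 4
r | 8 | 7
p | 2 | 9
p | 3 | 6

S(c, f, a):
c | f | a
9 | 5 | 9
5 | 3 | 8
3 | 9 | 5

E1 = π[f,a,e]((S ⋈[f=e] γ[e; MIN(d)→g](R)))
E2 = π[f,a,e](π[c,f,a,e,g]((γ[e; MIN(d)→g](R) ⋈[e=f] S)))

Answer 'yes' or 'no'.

E1 subexpression sizes:
  S → 3
  R → 6
  γ[e; MIN(d)→g](R) → 6
  (S ⋈[f=e] γ[e; MIN(d)→g](R)) → 3
  π[f,a,e]((S ⋈[f=e] γ[e; MIN(d)→g](R))) → 3
E2 subexpression sizes:
  R → 6
  γ[e; MIN(d)→g](R) → 6
  S → 3
  (γ[e; MIN(d)→g](R) ⋈[e=f] S) → 3
  π[c,f,a,e,g]((γ[e; MIN(d)→g](R) ⋈[e=f] S)) → 3
  π[f,a,e](π[c,f,a,e,g]((γ[e; MIN(d)→g](R) ⋈[e=f] S))) → 3

E1 and E2 produce the same multiset:
f | a | e
3 | 8 | 3
5 | 9 | 5
9 | 5 | 9

yes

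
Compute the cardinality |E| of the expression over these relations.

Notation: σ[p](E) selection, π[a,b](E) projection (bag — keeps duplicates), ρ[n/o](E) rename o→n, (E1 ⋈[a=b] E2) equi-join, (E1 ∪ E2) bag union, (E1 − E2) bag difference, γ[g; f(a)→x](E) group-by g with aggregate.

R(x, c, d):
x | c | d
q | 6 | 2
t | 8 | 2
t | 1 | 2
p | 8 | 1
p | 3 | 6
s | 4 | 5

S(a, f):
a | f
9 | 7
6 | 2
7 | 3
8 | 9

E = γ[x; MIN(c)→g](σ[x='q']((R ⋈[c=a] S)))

Stepwise |·|:
  R → 6
  S → 4
  (R ⋈[c=a] S) → 3
  σ[x='q']((R ⋈[c=a] S)) → 1
  γ[x; MIN(c)→g](σ[x='q']((R ⋈[c=a] S))) → 1

|E| = 1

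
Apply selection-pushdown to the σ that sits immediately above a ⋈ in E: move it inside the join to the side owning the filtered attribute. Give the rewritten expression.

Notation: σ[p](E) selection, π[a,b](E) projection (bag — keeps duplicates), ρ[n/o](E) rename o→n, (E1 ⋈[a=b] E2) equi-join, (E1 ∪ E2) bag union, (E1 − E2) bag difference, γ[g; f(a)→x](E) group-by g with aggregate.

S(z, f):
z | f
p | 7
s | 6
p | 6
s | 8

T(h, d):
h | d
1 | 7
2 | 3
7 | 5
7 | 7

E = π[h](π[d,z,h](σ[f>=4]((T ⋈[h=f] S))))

σ filters on f, owned by the right side.
E' = π[h](π[d,z,h]((T ⋈[h=f] σ[f>=4](S))))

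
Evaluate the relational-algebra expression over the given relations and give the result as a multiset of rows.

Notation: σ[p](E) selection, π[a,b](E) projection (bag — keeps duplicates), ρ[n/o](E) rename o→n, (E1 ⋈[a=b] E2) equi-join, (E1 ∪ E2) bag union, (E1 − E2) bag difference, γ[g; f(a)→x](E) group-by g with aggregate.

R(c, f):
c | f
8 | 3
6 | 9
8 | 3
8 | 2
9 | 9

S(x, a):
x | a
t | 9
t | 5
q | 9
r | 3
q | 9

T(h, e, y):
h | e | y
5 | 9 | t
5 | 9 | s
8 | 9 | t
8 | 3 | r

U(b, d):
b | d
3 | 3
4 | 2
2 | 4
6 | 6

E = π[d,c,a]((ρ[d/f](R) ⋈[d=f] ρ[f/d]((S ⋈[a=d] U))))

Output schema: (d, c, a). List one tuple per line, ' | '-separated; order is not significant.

Subexpression sizes:
  R → 5
  ρ[d/f](R) → 5
  S → 5
  U → 4
  (S ⋈[a=d] U) → 1
  ρ[f/d]((S ⋈[a=d] U)) → 1
  (ρ[d/f](R) ⋈[d=f] ρ[f/d]((S ⋈[a=d] U))) → 2
  π[d,c,a]((ρ[d/f](R) ⋈[d=f] ρ[f/d]((S ⋈[a=d] U)))) → 2

== RESULT ==
d | c | a
3 | 8 | 3
3 | 8 | 3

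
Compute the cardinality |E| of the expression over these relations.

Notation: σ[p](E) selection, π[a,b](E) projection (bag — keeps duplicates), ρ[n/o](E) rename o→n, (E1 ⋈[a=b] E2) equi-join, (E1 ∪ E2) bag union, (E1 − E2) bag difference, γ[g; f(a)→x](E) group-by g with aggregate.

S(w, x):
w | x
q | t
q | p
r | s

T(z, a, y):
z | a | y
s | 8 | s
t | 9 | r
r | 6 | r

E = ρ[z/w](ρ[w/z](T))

Row counts bottom-up:
  T → 3
  ρ[w/z](T) → 3
  ρ[z/w](ρ[w/z](T)) → 3

|E| = 3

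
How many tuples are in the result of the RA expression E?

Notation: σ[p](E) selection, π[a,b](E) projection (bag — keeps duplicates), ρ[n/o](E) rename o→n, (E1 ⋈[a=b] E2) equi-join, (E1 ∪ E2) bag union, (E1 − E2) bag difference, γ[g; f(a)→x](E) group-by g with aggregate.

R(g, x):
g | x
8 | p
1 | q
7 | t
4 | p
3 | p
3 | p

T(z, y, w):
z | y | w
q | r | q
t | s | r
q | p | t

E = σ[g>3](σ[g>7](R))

Subexpression sizes:
  R → 6
  σ[g>7](R) → 1
  σ[g>3](σ[g>7](R)) → 1

|E| = 1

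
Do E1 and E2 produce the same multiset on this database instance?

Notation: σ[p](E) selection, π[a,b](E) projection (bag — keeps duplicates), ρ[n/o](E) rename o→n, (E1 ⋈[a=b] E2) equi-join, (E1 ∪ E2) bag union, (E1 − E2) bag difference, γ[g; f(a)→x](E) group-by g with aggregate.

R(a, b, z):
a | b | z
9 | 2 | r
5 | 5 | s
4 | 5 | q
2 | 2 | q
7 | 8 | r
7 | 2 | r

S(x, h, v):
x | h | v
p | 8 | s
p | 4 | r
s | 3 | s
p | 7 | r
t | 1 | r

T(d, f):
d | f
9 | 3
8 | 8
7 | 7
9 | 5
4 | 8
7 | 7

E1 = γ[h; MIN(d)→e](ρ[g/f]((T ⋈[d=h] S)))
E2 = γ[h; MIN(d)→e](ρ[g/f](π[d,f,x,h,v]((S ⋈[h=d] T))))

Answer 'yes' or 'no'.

E1 row counts bottom-up:
  T → 6
  S → 5
  (T ⋈[d=h] S) → 4
  ρ[g/f]((T ⋈[d=h] S)) → 4
  γ[h; MIN(d)→e](ρ[g/f]((T ⋈[d=h] S))) → 3
E2 row counts bottom-up:
  S → 5
  T → 6
  (S ⋈[h=d] T) → 4
  π[d,f,x,h,v]((S ⋈[h=d] T)) → 4
  ρ[g/f](π[d,f,x,h,v]((S ⋈[h=d] T))) → 4
  γ[h; MIN(d)→e](ρ[g/f](π[d,f,x,h,v]((S ⋈[h=d] T)))) → 3

E1 and E2 produce the same multiset:
h | e
4 | 4
7 | 7
8 | 8

yes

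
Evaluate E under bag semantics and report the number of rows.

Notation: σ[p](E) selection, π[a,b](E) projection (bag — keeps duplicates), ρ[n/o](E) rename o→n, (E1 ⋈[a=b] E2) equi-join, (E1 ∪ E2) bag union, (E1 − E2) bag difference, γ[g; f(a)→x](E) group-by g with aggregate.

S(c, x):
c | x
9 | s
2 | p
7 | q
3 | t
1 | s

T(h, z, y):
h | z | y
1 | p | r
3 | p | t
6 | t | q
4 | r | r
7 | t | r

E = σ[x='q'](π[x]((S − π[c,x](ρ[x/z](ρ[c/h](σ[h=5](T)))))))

Row counts bottom-up:
  S → 5
  T → 5
  σ[h=5](T) → 0
  ρ[c/h](σ[h=5](T)) → 0
  ρ[x/z](ρ[c/h](σ[h=5](T))) → 0
  π[c,x](ρ[x/z](ρ[c/h](σ[h=5](T)))) → 0
  (S − π[c,x](ρ[x/z](ρ[c/h](σ[h=5](T))))) → 5
  π[x]((S − π[c,x](ρ[x/z](ρ[c/h](σ[h=5](T)))))) → 5
  σ[x='q'](π[x]((S − π[c,x](ρ[x/z](ρ[c/h](σ[h=5](T))))))) → 1

|E| = 1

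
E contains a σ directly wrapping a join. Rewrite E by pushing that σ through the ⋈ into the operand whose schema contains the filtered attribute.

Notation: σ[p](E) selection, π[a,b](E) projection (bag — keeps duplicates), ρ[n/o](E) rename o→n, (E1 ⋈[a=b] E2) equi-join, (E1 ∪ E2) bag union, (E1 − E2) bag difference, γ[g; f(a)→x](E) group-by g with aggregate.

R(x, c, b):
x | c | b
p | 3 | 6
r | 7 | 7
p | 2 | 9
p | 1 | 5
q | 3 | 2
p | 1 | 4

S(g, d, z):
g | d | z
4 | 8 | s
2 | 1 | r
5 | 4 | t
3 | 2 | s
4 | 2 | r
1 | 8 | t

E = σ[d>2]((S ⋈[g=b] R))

σ filters on d, owned by the left side.
E' = (σ[d>2](S) ⋈[g=b] R)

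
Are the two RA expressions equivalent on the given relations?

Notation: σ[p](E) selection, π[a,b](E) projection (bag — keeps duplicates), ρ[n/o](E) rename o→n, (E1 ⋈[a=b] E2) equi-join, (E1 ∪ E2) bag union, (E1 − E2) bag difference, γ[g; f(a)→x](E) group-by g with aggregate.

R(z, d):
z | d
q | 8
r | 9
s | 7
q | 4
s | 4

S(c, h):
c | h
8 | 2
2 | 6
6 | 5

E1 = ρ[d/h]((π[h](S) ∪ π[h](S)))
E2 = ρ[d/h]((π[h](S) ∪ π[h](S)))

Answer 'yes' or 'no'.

E1 per-node cardinality:
  S → 3
  π[h](S) → 3
  S → 3
  π[h](S) → 3
  (π[h](S) ∪ π[h](S)) → 6
  ρ[d/h]((π[h](S) ∪ π[h](S))) → 6
E2 per-node cardinality:
  S → 3
  π[h](S) → 3
  S → 3
  π[h](S) → 3
  (π[h](S) ∪ π[h](S)) → 6
  ρ[d/h]((π[h](S) ∪ π[h](S))) → 6

E1 and E2 produce the same multiset:
d
2
2
5
5
6
6

yes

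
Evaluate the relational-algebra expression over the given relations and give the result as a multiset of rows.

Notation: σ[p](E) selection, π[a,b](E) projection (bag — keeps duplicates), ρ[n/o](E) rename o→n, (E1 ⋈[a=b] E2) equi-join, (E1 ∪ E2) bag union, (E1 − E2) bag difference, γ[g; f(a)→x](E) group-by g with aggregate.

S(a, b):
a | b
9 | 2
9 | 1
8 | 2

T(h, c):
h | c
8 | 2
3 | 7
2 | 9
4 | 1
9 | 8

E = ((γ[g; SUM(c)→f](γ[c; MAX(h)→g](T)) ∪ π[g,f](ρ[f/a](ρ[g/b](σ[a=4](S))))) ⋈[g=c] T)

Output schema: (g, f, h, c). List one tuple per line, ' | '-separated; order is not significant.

Per-node cardinality:
  T → 5
  γ[c; MAX(h)→g](T) → 5
  γ[g; SUM(c)→f](γ[c; MAX(h)→g](T)) → 5
  S → 3
  σ[a=4](S) → 0
  ρ[g/b](σ[a=4](S)) → 0
  ρ[f/a](ρ[g/b](σ[a=4](S))) → 0
  π[g,f](ρ[f/a](ρ[g/b](σ[a=4](S)))) → 0
  (γ[g; SUM(c)→f](γ[c; MAX(h)→g](T)) ∪ π[g,f](ρ[f/a](ρ[g/b](σ[a=4](S))))) → 5
  T → 5
  ((γ[g; SUM(c)→f](γ[c; MAX(h)→g](T)) ∪ π[g,f](ρ[f/a](ρ[g/b](σ[a=4](S))))) ⋈[g=c] T) → 3

== RESULT ==
g | f | h | c
2 | 9 | 8 | 2
8 | 2 | 9 | 8
9 | 8 | 2 | 9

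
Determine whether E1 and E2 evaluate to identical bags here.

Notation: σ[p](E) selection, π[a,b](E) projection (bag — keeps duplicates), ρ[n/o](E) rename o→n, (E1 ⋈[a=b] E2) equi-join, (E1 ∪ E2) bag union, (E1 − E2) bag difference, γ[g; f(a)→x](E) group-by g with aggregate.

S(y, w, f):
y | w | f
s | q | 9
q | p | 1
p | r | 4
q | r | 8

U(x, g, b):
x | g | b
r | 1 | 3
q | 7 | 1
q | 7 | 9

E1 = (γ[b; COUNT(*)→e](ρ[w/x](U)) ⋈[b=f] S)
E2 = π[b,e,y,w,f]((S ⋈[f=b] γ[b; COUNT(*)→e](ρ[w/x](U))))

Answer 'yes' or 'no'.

E1 stepwise |·|:
  U → 3
  ρ[w/x](U) → 3
  γ[b; COUNT(*)→e](ρ[w/x](U)) → 3
  S → 4
  (γ[b; COUNT(*)→e](ρ[w/x](U)) ⋈[b=f] S) → 2
E2 stepwise |·|:
  S → 4
  U → 3
  ρ[w/x](U) → 3
  γ[b; COUNT(*)→e](ρ[w/x](U)) → 3
  (S ⋈[f=b] γ[b; COUNT(*)→e](ρ[w/x](U))) → 2
  π[b,e,y,w,f]((S ⋈[f=b] γ[b; COUNT(*)→e](ρ[w/x](U)))) → 2

E1 and E2 produce the same multiset:
b | e | y | w | f
1 | 1 | q | p | 1
9 | 1 | s | q | 9

yes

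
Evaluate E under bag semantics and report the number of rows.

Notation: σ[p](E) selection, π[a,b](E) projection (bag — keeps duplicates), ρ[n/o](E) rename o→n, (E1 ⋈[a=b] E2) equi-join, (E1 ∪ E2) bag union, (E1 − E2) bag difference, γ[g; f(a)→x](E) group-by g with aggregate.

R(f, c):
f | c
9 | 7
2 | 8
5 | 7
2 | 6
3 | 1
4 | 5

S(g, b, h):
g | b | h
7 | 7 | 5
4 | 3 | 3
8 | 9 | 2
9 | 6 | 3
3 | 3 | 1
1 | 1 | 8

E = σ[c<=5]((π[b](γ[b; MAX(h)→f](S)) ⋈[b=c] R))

Per-node cardinality:
  S → 6
  γ[b; MAX(h)→f](S) → 5
  π[b](γ[b; MAX(h)→f](S)) → 5
  R → 6
  (π[b](γ[b; MAX(h)→f](S)) ⋈[b=c] R) → 4
  σ[c<=5]((π[b](γ[b; MAX(h)→f](S)) ⋈[b=c] R)) → 1

|E| = 1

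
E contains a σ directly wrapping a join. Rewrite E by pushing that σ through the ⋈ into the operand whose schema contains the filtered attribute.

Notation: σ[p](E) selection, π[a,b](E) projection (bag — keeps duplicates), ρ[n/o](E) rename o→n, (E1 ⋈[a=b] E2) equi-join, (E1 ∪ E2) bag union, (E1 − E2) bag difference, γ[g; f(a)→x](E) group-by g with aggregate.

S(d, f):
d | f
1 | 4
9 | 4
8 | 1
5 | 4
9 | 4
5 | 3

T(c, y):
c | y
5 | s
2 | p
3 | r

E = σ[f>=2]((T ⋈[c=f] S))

σ filters on f, owned by the right side.
E' = (T ⋈[c=f] σ[f>=2](S))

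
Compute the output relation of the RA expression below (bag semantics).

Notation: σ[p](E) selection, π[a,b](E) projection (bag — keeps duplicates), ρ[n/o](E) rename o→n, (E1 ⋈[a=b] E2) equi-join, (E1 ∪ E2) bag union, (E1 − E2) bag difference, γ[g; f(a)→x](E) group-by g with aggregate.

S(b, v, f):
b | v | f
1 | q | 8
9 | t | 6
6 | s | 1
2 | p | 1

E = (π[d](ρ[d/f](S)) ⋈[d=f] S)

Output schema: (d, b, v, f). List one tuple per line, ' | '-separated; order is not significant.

Subexpression sizes:
  S → 4
  ρ[d/f](S) → 4
  π[d](ρ[d/f](S)) → 4
  S → 4
  (π[d](ρ[d/f](S)) ⋈[d=f] S) → 6

== RESULT ==
d | b | v | f
1 | 2 | p | 1
1 | 2 | p | 1
1 | 6 | s | 1
1 | 6 | s | 1
6 | 9 | t | 6
8 | 1 | q | 8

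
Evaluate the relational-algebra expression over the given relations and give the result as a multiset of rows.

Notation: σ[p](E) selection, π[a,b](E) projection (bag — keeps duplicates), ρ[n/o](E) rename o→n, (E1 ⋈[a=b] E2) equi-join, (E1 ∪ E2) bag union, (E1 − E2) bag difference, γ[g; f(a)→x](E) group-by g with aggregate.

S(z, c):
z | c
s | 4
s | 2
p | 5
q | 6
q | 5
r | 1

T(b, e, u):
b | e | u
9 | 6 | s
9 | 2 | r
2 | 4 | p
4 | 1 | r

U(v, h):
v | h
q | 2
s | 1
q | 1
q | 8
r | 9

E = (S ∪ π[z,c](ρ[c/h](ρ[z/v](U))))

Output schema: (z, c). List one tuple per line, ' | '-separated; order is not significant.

Row counts bottom-up:
  S → 6
  U → 5
  ρ[z/v](U) → 5
  ρ[c/h](ρ[z/v](U)) → 5
  π[z,c](ρ[c/h](ρ[z/v](U))) → 5
  (S ∪ π[z,c](ρ[c/h](ρ[z/v](U)))) → 11

== RESULT ==
z | c
p | 5
q | 1
q | 2
q | 5
q | 6
q | 8
r | 1
r | 9
s | 1
s | 2
s | 4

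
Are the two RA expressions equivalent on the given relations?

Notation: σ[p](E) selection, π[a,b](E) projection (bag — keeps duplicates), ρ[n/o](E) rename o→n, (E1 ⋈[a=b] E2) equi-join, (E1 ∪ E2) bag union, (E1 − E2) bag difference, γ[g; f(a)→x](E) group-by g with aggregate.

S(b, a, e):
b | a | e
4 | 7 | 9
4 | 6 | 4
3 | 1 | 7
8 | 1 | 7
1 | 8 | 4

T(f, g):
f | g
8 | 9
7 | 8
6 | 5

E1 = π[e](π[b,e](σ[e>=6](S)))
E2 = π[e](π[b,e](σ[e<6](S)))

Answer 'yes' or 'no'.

E1 stepwise |·|:
  S → 5
  σ[e>=6](S) → 3
  π[b,e](σ[e>=6](S)) → 3
  π[e](π[b,e](σ[e>=6](S))) → 3
E2 stepwise |·|:
  S → 5
  σ[e<6](S) → 2
  π[b,e](σ[e<6](S)) → 2
  π[e](π[b,e](σ[e<6](S))) → 2

E1 result:
e
7
7
9
E2 result:
e
4
4
Witness: (7,) appears 2× in E1 but 0× in E2.

no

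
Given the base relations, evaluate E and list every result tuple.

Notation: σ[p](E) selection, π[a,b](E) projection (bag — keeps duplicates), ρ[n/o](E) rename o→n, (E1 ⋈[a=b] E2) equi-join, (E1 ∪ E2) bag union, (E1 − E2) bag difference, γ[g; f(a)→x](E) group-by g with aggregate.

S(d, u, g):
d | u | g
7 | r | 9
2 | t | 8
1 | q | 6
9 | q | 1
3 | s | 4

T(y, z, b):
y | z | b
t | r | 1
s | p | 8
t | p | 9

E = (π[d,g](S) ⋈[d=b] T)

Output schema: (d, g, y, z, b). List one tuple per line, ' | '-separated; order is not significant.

Stepwise |·|:
  S → 5
  π[d,g](S) → 5
  T → 3
  (π[d,g](S) ⋈[d=b] T) → 2

== RESULT ==
d | g | y | z | b
1 | 6 | t | r | 1
9 | 1 | t | p | 9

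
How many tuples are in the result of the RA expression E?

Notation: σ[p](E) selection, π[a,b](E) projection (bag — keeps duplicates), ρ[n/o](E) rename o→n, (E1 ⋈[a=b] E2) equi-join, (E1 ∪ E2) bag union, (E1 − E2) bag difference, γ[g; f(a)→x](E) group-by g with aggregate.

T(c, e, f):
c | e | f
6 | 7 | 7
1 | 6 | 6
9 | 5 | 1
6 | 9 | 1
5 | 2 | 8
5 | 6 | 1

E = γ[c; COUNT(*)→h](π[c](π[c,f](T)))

Stepwise |·|:
  T → 6
  π[c,f](T) → 6
  π[c](π[c,f](T)) → 6
  γ[c; COUNT(*)→h](π[c](π[c,f](T))) → 4

|E| = 4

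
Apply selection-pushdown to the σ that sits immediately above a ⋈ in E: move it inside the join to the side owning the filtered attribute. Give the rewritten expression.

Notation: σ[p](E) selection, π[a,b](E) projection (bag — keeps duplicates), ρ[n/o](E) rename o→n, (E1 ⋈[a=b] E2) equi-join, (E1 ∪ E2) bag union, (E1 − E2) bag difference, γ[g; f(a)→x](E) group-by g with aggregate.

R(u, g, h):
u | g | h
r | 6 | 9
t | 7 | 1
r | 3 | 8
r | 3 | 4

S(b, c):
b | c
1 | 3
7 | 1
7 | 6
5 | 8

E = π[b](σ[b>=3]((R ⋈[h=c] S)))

σ filters on b, owned by the right side.
E' = π[b]((R ⋈[h=c] σ[b>=3](S)))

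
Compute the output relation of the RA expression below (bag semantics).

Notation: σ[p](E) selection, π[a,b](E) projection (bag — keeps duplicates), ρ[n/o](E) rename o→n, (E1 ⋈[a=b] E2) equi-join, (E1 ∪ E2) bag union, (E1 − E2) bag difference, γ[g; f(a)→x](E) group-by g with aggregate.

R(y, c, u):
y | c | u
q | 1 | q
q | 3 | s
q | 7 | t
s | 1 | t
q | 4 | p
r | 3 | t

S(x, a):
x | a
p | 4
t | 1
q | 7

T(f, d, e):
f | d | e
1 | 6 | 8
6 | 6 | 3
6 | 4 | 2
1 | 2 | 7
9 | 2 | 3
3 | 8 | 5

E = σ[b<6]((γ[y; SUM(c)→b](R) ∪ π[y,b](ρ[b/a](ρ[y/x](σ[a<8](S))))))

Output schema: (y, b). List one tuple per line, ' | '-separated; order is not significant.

Row counts bottom-up:
  R → 6
  γ[y; SUM(c)→b](R) → 3
  S → 3
  σ[a<8](S) → 3
  ρ[y/x](σ[a<8](S)) → 3
  ρ[b/a](ρ[y/x](σ[a<8](S))) → 3
  π[y,b](ρ[b/a](ρ[y/x](σ[a<8](S)))) → 3
  (γ[y; SUM(c)→b](R) ∪ π[y,b](ρ[b/a](ρ[y/x](σ[a<8](S))))) → 6
  σ[b<6]((γ[y; SUM(c)→b](R) ∪ π[y,b](ρ[b/a](ρ[y/x](σ[a<8](S)))))) → 4

== RESULT ==
y | b
p | 4
r | 3
s | 1
t | 1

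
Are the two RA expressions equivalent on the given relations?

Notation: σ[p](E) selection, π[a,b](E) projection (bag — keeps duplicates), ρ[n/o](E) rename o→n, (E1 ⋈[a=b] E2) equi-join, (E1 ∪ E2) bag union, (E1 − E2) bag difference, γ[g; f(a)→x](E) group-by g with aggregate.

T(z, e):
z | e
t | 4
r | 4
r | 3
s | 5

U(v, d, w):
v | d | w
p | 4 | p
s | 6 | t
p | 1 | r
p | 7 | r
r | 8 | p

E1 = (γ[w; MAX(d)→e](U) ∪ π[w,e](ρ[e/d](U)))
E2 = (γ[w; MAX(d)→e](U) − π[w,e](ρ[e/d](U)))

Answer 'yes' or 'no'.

E1 subexpression sizes:
  U → 5
  γ[w; MAX(d)→e](U) → 3
  U → 5
  ρ[e/d](U) → 5
  π[w,e](ρ[e/d](U)) → 5
  (γ[w; MAX(d)→e](U) ∪ π[w,e](ρ[e/d](U))) → 8
E2 subexpression sizes:
  U → 5
  γ[w; MAX(d)→e](U) → 3
  U → 5
  ρ[e/d](U) → 5
  π[w,e](ρ[e/d](U)) → 5
  (γ[w; MAX(d)→e](U) − π[w,e](ρ[e/d](U))) → 0

E1 result:
w | e
p | 4
p | 8
p | 8
r | 1
r | 7
r | 7
t | 6
t | 6
E2 result:
w | e
(0 rows)
Witness: ('r', 1) appears 1× in E1 but 0× in E2.

no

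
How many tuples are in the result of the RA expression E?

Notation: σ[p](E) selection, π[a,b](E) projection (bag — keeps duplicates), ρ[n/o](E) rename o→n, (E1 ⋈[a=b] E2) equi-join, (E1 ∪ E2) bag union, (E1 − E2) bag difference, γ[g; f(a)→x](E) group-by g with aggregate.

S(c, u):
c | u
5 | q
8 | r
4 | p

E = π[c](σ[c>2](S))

Per-node cardinality:
  S → 3
  σ[c>2](S) → 3
  π[c](σ[c>2](S)) → 3

|E| = 3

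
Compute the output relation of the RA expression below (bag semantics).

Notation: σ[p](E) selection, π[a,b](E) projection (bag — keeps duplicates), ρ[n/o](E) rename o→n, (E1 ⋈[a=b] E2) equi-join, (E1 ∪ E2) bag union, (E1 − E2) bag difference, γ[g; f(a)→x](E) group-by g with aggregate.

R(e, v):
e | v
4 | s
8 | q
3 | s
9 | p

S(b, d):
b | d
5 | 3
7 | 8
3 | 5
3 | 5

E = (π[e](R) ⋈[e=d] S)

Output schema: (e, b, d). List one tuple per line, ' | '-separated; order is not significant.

Per-node cardinality:
  R → 4
  π[e](R) → 4
  S → 4
  (π[e](R) ⋈[e=d] S) → 2

== RESULT ==
e | b | d
3 | 5 | 3
8 | 7 | 8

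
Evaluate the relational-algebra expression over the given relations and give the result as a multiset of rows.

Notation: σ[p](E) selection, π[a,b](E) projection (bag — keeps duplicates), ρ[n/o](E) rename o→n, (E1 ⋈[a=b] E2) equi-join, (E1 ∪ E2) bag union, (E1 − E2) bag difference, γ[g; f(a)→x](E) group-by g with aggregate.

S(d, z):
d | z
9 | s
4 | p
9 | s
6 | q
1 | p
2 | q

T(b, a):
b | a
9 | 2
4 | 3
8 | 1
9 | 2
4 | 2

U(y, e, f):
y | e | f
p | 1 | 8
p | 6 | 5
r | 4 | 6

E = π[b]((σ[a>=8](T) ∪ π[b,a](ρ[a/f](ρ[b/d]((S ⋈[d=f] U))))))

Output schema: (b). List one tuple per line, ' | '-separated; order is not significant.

Row counts bottom-up:
  T → 5
  σ[a>=8](T) → 0
  S → 6
  U → 3
  (S ⋈[d=f] U) → 1
  ρ[b/d]((S ⋈[d=f] U)) → 1
  ρ[a/f](ρ[b/d]((S ⋈[d=f] U))) → 1
  π[b,a](ρ[a/f](ρ[b/d]((S ⋈[d=f] U)))) → 1
  (σ[a>=8](T) ∪ π[b,a](ρ[a/f](ρ[b/d]((S ⋈[d=f] U))))) → 1
  π[b]((σ[a>=8](T) ∪ π[b,a](ρ[a/f](ρ[b/d]((S ⋈[d=f] U)))))) → 1

== RESULT ==
b
6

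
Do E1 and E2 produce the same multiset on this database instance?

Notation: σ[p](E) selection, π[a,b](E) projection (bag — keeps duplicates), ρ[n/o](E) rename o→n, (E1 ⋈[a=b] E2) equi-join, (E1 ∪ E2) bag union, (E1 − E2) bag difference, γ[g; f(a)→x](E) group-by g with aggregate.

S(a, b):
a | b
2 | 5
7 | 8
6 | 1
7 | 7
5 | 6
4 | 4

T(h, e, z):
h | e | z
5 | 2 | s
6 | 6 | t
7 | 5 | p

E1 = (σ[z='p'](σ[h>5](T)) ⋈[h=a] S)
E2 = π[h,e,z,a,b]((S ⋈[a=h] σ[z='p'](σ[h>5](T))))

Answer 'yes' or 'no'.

E1 row counts bottom-up:
  T → 3
  σ[h>5](T) → 2
  σ[z='p'](σ[h>5](T)) → 1
  S → 6
  (σ[z='p'](σ[h>5](T)) ⋈[h=a] S) → 2
E2 row counts bottom-up:
  S → 6
  T → 3
  σ[h>5](T) → 2
  σ[z='p'](σ[h>5](T)) → 1
  (S ⋈[a=h] σ[z='p'](σ[h>5](T))) → 2
  π[h,e,z,a,b]((S ⋈[a=h] σ[z='p'](σ[h>5](T)))) → 2

E1 and E2 produce the same multiset:
h | e | z | a | b
7 | 5 | p | 7 | 7
7 | 5 | p | 7 | 8

yes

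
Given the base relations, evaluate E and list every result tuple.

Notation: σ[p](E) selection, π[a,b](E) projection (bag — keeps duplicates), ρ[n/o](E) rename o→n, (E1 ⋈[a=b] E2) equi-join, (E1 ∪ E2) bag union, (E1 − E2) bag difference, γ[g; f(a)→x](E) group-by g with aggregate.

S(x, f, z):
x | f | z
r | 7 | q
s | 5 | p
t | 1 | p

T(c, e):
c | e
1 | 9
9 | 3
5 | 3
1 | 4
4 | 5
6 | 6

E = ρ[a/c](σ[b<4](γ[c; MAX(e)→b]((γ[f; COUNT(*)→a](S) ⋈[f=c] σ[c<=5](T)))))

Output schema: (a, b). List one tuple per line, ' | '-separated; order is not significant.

Stepwise |·|:
  S → 3
  γ[f; COUNT(*)→a](S) → 3
  T → 6
  σ[c<=5](T) → 4
  (γ[f; COUNT(*)→a](S) ⋈[f=c] σ[c<=5](T)) → 3
  γ[c; MAX(e)→b]((γ[f; COUNT(*)→a](S) ⋈[f=c] σ[c<=5](T))) → 2
  σ[b<4](γ[c; MAX(e)→b]((γ[f; COUNT(*)→a](S) ⋈[f=c] σ[c<=5](T)))) → 1
  ρ[a/c](σ[b<4](γ[c; MAX(e)→b]((γ[f; COUNT(*)→a](S) ⋈[f=c] σ[c<=5](T))))) → 1

== RESULT ==
a | b
5 | 3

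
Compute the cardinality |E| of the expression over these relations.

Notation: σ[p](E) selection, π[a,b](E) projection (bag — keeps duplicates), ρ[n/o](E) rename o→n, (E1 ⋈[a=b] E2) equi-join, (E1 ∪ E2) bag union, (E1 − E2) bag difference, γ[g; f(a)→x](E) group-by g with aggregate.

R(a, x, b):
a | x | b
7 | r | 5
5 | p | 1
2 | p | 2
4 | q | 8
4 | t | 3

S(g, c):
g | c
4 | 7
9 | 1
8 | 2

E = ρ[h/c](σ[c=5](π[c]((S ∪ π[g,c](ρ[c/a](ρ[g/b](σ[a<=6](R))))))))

Row counts bottom-up:
  S → 3
  R → 5
  σ[a<=6](R) → 4
  ρ[g/b](σ[a<=6](R)) → 4
  ρ[c/a](ρ[g/b](σ[a<=6](R))) → 4
  π[g,c](ρ[c/a](ρ[g/b](σ[a<=6](R)))) → 4
  (S ∪ π[g,c](ρ[c/a](ρ[g/b](σ[a<=6](R))))) → 7
  π[c]((S ∪ π[g,c](ρ[c/a](ρ[g/b](σ[a<=6](R)))))) → 7
  σ[c=5](π[c]((S ∪ π[g,c](ρ[c/a](ρ[g/b](σ[a<=6](R))))))) → 1
  ρ[h/c](σ[c=5](π[c]((S ∪ π[g,c](ρ[c/a](ρ[g/b](σ[a<=6](R)))))))) → 1

|E| = 1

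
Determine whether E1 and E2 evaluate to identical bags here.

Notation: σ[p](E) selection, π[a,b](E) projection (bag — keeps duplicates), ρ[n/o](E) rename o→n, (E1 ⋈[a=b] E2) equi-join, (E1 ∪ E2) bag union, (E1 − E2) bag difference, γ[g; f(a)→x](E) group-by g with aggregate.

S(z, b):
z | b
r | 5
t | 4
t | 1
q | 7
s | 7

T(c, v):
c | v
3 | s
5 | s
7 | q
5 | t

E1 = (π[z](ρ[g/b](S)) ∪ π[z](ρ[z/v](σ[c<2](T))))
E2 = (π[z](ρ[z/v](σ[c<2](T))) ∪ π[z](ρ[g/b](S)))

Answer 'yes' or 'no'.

E1 per-node cardinality:
  S → 5
  ρ[g/b](S) → 5
  π[z](ρ[g/b](S)) → 5
  T → 4
  σ[c<2](T) → 0
  ρ[z/v](σ[c<2](T)) → 0
  π[z](ρ[z/v](σ[c<2](T))) → 0
  (π[z](ρ[g/b](S)) ∪ π[z](ρ[z/v](σ[c<2](T)))) → 5
E2 per-node cardinality:
  T → 4
  σ[c<2](T) → 0
  ρ[z/v](σ[c<2](T)) → 0
  π[z](ρ[z/v](σ[c<2](T))) → 0
  S → 5
  ρ[g/b](S) → 5
  π[z](ρ[g/b](S)) → 5
  (π[z](ρ[z/v](σ[c<2](T))) ∪ π[z](ρ[g/b](S))) → 5

E1 and E2 produce the same multiset:
z
q
r
s
t
t

yes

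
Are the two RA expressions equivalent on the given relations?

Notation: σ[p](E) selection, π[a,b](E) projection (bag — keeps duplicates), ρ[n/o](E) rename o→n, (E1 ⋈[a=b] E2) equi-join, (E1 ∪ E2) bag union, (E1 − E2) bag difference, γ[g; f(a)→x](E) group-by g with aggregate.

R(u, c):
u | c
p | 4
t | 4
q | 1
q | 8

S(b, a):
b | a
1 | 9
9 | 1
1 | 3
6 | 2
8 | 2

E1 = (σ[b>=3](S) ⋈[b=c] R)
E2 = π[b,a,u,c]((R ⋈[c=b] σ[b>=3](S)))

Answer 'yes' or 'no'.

E1 row counts bottom-up:
  S → 5
  σ[b>=3](S) → 3
  R → 4
  (σ[b>=3](S) ⋈[b=c] R) → 1
E2 row counts bottom-up:
  R → 4
  S → 5
  σ[b>=3](S) → 3
  (R ⋈[c=b] σ[b>=3](S)) → 1
  π[b,a,u,c]((R ⋈[c=b] σ[b>=3](S))) → 1

E1 and E2 produce the same multiset:
b | a | u | c
8 | 2 | q | 8

yes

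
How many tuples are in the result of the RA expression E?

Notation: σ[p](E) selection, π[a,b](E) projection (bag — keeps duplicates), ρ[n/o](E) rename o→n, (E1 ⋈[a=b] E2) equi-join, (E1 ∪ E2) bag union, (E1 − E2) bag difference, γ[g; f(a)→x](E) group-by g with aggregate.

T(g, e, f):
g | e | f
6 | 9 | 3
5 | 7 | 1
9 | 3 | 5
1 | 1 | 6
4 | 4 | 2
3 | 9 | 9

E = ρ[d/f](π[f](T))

Subexpression sizes:
  T → 6
  π[f](T) → 6
  ρ[d/f](π[f](T)) → 6

|E| = 6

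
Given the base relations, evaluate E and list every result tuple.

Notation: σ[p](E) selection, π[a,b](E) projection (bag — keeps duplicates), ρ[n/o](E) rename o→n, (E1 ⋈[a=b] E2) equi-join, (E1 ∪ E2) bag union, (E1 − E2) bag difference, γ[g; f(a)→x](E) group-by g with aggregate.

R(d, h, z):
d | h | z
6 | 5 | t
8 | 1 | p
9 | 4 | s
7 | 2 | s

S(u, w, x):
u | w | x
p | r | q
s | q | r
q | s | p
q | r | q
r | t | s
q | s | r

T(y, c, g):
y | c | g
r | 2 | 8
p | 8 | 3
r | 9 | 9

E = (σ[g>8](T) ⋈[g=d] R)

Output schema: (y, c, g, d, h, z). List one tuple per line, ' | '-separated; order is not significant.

Per-node cardinality:
  T → 3
  σ[g>8](T) → 1
  R → 4
  (σ[g>8](T) ⋈[g=d] R) → 1

== RESULT ==
y | c | g | d | h | z
r | 9 | 9 | 9 | 4 | s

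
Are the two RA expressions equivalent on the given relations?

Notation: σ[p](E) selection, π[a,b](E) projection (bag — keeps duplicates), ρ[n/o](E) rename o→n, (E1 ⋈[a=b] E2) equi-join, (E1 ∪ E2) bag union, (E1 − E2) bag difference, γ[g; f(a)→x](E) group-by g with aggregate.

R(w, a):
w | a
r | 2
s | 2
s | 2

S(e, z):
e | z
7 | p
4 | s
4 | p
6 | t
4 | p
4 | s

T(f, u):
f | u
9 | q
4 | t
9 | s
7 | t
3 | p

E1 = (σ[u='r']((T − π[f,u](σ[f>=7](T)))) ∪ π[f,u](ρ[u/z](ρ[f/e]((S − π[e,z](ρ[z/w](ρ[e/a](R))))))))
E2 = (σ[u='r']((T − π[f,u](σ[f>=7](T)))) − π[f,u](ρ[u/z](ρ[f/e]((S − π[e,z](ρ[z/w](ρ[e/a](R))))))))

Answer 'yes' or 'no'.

E1 per-node cardinality:
  T → 5
  T → 5
  σ[f>=7](T) → 3
  π[f,u](σ[f>=7](T)) → 3
  (T − π[f,u](σ[f>=7](T))) → 2
  σ[u='r']((T − π[f,u](σ[f>=7](T)))) → 0
  S → 6
  R → 3
  ρ[e/a](R) → 3
  ρ[z/w](ρ[e/a](R)) → 3
  π[e,z](ρ[z/w](ρ[e/a](R))) → 3
  (S − π[e,z](ρ[z/w](ρ[e/a](R)))) → 6
  ρ[f/e]((S − π[e,z](ρ[z/w](ρ[e/a](R))))) → 6
  ρ[u/z](ρ[f/e]((S − π[e,z](ρ[z/w](ρ[e/a](R)))))) → 6
  π[f,u](ρ[u/z](ρ[f/e]((S − π[e,z](ρ[z/w](ρ[e/a](R))))))) → 6
  (σ[u='r']((T − π[f,u](σ[f>=7](T)))) ∪ π[f,u](ρ[u/z](ρ[f/e]((S − π[e,z](ρ[z/w](ρ[e/a](R)))))))) → 6
E2 per-node cardinality:
  T → 5
  T → 5
  σ[f>=7](T) → 3
  π[f,u](σ[f>=7](T)) → 3
  (T − π[f,u](σ[f>=7](T))) → 2
  σ[u='r']((T − π[f,u](σ[f>=7](T)))) → 0
  S → 6
  R → 3
  ρ[e/a](R) → 3
  ρ[z/w](ρ[e/a](R)) → 3
  π[e,z](ρ[z/w](ρ[e/a](R))) → 3
  (S − π[e,z](ρ[z/w](ρ[e/a](R)))) → 6
  ρ[f/e]((S − π[e,z](ρ[z/w](ρ[e/a](R))))) → 6
  ρ[u/z](ρ[f/e]((S − π[e,z](ρ[z/w](ρ[e/a](R)))))) → 6
  π[f,u](ρ[u/z](ρ[f/e]((S − π[e,z](ρ[z/w](ρ[e/a](R))))))) → 6
  (σ[u='r']((T − π[f,u](σ[f>=7](T)))) − π[f,u](ρ[u/z](ρ[f/e]((S − π[e,z](ρ[z/w](ρ[e/a](R)))))))) → 0

E1 result:
f | u
4 | p
4 | p
4 | s
4 | s
6 | t
7 | p
E2 result:
f | u
(0 rows)
Witness: (4, 's') appears 2× in E1 but 0× in E2.

no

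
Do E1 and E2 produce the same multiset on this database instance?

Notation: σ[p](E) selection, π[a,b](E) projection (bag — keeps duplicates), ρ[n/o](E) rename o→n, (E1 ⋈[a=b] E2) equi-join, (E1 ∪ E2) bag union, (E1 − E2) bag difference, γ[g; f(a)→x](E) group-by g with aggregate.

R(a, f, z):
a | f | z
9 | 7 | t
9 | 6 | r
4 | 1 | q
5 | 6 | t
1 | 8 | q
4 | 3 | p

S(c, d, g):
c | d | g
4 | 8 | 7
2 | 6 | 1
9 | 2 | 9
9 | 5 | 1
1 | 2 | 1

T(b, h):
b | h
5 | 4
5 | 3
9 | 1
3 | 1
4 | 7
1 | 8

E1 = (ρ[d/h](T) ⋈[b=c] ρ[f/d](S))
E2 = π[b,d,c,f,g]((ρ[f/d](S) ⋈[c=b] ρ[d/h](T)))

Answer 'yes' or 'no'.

E1 subexpression sizes:
  T → 6
  ρ[d/h](T) → 6
  S → 5
  ρ[f/d](S) → 5
  (ρ[d/h](T) ⋈[b=c] ρ[f/d](S)) → 4
E2 subexpression sizes:
  S → 5
  ρ[f/d](S) → 5
  T → 6
  ρ[d/h](T) → 6
  (ρ[f/d](S) ⋈[c=b] ρ[d/h](T)) → 4
  π[b,d,c,f,g]((ρ[f/d](S) ⋈[c=b] ρ[d/h](T))) → 4

E1 and E2 produce the same multiset:
b | d | c | f | g
1 | 8 | 1 | 2 | 1
4 | 7 | 4 | 8 | 7
9 | 1 | 9 | 2 | 9
9 | 1 | 9 | 5 | 1

yes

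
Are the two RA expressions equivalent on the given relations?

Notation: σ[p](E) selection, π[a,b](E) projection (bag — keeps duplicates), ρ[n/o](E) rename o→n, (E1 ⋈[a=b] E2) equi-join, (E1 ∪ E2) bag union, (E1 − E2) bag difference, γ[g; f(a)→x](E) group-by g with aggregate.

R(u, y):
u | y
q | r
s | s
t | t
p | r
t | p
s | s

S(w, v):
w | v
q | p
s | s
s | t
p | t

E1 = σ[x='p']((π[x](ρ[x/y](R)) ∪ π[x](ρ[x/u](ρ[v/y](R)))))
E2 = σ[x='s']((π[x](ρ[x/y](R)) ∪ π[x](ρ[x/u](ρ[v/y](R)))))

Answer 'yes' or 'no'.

E1 stepwise |·|:
  R → 6
  ρ[x/y](R) → 6
  π[x](ρ[x/y](R)) → 6
  R → 6
  ρ[v/y](R) → 6
  ρ[x/u](ρ[v/y](R)) → 6
  π[x](ρ[x/u](ρ[v/y](R))) → 6
  (π[x](ρ[x/y](R)) ∪ π[x](ρ[x/u](ρ[v/y](R)))) → 12
  σ[x='p']((π[x](ρ[x/y](R)) ∪ π[x](ρ[x/u](ρ[v/y](R))))) → 2
E2 stepwise |·|:
  R → 6
  ρ[x/y](R) → 6
  π[x](ρ[x/y](R)) → 6
  R → 6
  ρ[v/y](R) → 6
  ρ[x/u](ρ[v/y](R)) → 6
  π[x](ρ[x/u](ρ[v/y](R))) → 6
  (π[x](ρ[x/y](R)) ∪ π[x](ρ[x/u](ρ[v/y](R)))) → 12
  σ[x='s']((π[x](ρ[x/y](R)) ∪ π[x](ρ[x/u](ρ[v/y](R))))) → 4

E1 result:
x
p
p
E2 result:
x
s
s
s
s
Witness: ('p',) appears 2× in E1 but 0× in E2.

no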